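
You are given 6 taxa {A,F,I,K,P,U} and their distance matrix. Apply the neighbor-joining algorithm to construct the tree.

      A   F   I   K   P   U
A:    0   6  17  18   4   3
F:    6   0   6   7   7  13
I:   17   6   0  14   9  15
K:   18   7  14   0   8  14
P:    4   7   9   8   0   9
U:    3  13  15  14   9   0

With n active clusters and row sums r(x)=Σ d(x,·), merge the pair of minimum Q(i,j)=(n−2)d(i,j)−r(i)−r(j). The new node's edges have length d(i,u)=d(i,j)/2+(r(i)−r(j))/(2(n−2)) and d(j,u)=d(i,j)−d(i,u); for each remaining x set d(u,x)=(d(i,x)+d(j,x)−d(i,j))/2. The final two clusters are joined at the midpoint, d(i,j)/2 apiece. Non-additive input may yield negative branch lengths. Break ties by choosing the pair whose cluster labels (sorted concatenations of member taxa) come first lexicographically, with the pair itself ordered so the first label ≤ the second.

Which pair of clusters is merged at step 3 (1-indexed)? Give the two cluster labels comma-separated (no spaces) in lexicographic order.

iteration 1: select A,U (d=3, Q=-90); attach at lengths (3/4, 9/4); label the merged cluster AU
  updated: d(AU,F)=8, d(AU,I)=29/2, d(AU,K)=29/2, d(AU,P)=5
iteration 2: select AU,P (d=5, Q=-56); attach at lengths (14/3, 1/3); label the merged cluster APU
  updated: d(APU,F)=5, d(APU,I)=37/4, d(APU,K)=35/4
iteration 3: select APU,K (d=35/4, Q=-141/4); attach at lengths (43/16, 97/16); label the merged cluster AKPU
  updated: d(AKPU,F)=13/8, d(AKPU,I)=29/4
iteration 4: select AKPU,F (d=13/8, Q=-119/8); attach at lengths (23/16, 3/16); label the merged cluster AFKPU
  updated: d(AFKPU,I)=93/16
iteration 5: select AFKPU,I (d=93/16); attach at lengths (93/32, 93/32); label the merged cluster AFIKPU
final tree: (((((A:3/4,U:9/4):14/3,P:1/3):43/16,K:97/16):23/16,F:3/16):93/32,I:93/32)
total length: 387/16

APU,K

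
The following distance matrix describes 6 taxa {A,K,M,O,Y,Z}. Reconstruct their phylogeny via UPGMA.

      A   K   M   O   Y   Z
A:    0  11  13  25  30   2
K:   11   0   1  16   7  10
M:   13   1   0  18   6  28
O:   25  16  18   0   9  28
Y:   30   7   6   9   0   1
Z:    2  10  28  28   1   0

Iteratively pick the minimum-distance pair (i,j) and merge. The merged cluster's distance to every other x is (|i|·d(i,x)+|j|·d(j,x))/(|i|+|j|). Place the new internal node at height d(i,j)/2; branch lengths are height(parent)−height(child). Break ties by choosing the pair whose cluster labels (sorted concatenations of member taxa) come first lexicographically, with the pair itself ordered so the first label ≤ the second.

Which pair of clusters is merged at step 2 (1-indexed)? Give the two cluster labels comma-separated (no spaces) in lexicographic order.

Y,Z

1. join K+M (d=1) ⇒ KM; edges |K|=1/2, |M|=1/2
  updated: d(A,KM)=12, d(KM,O)=17, d(KM,Y)=13/2, d(KM,Z)=19
2. join Y+Z (d=1) ⇒ YZ; edges |Y|=1/2, |Z|=1/2
  updated: d(A,YZ)=16, d(KM,YZ)=51/4, d(O,YZ)=37/2
3. join A+KM (d=12) ⇒ AKM; edges |A|=6, |KM|=11/2
  updated: d(AKM,O)=59/3, d(AKM,YZ)=83/6
4. join AKM+YZ (d=83/6) ⇒ AKMYZ; edges |AKM|=11/12, |YZ|=77/12
  updated: d(AKMYZ,O)=96/5
5. join AKMYZ+O (d=96/5) ⇒ AKMOYZ; edges |AKMYZ|=161/60, |O|=48/5
final tree: (((A:6,(K:1/2,M:1/2):11/2):11/12,(Y:1/2,Z:1/2):77/12):161/60,O:48/5)
total length: 1987/60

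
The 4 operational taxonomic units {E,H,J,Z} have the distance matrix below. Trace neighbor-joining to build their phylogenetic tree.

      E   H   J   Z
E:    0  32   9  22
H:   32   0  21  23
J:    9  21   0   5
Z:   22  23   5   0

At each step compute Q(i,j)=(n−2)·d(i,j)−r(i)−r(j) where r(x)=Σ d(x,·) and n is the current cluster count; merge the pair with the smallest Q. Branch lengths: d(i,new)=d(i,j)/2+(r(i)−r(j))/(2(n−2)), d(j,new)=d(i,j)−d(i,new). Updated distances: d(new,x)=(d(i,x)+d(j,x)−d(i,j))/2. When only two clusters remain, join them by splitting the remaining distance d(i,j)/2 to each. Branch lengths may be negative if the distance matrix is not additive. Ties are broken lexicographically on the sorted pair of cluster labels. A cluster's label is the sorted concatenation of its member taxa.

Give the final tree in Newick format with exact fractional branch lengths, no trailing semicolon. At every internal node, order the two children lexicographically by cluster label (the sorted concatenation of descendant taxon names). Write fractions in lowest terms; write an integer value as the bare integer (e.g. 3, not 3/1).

(((E:23/2,J:-5/2):4,H:18):5/2,Z:5/2)

step 1: merge (E,J) at d=9, Q=-80; branch lengths E→23/2, J→-5/2; new cluster EJ
  updated: d(EJ,H)=22, d(EJ,Z)=9
step 2: merge (EJ,H) at d=22, Q=-54; branch lengths EJ→4, H→18; new cluster EHJ
  updated: d(EHJ,Z)=5
step 3: merge (EHJ,Z) at d=5; branch lengths EHJ→5/2, Z→5/2; new cluster EHJZ
final tree: (((E:23/2,J:-5/2):4,H:18):5/2,Z:5/2)
total length: 36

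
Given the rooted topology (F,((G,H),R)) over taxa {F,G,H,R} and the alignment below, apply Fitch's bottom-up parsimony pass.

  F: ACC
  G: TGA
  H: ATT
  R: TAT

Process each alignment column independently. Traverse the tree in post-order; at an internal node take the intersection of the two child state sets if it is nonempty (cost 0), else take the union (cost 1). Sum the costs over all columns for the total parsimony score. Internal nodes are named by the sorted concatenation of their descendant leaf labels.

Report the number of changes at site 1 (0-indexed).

3

site 0, node GH: G={T} ∪ H={A} → {A,T} (+1)
site 0, node GHR: GH={A,T} ∩ R={T} → {T} (+0)
site 0, node FGHR: F={A} ∪ GHR={T} → {A,T} (+1)
site 1, node GH: G={G} ∪ H={T} → {G,T} (+1)
site 1, node GHR: GH={G,T} ∪ R={A} → {A,G,T} (+1)
site 1, node FGHR: F={C} ∪ GHR={A,G,T} → {A,C,G,T} (+1)
site 2, node GH: G={A} ∪ H={T} → {A,T} (+1)
site 2, node GHR: GH={A,T} ∩ R={T} → {T} (+0)
site 2, node FGHR: F={C} ∪ GHR={T} → {C,T} (+1)
per-site changes: [2, 3, 2]; total = 7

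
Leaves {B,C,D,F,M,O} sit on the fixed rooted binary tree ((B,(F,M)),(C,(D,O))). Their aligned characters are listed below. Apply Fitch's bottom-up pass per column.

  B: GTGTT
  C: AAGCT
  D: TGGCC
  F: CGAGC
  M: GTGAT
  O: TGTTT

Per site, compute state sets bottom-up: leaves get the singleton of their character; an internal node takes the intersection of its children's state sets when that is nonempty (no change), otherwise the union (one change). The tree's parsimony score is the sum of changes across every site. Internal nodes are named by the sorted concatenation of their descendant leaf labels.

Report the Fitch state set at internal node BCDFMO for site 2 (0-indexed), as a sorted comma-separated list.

FM@0: {C} ∪ {G} = {C,G} (union, +1)
BFM@0: {G} ∩ {C,G} = {G} (intersection, +0)
DO@0: {T} ∩ {T} = {T} (intersection, +0)
CDO@0: {A} ∪ {T} = {A,T} (union, +1)
BCDFMO@0: {G} ∪ {A,T} = {A,G,T} (union, +1)
FM@1: {G} ∪ {T} = {G,T} (union, +1)
BFM@1: {T} ∩ {G,T} = {T} (intersection, +0)
DO@1: {G} ∩ {G} = {G} (intersection, +0)
CDO@1: {A} ∪ {G} = {A,G} (union, +1)
BCDFMO@1: {T} ∪ {A,G} = {A,G,T} (union, +1)
FM@2: {A} ∪ {G} = {A,G} (union, +1)
BFM@2: {G} ∩ {A,G} = {G} (intersection, +0)
DO@2: {G} ∪ {T} = {G,T} (union, +1)
CDO@2: {G} ∩ {G,T} = {G} (intersection, +0)
BCDFMO@2: {G} ∩ {G} = {G} (intersection, +0)
FM@3: {G} ∪ {A} = {A,G} (union, +1)
BFM@3: {T} ∪ {A,G} = {A,G,T} (union, +1)
DO@3: {C} ∪ {T} = {C,T} (union, +1)
CDO@3: {C} ∩ {C,T} = {C} (intersection, +0)
BCDFMO@3: {A,G,T} ∪ {C} = {A,C,G,T} (union, +1)
FM@4: {C} ∪ {T} = {C,T} (union, +1)
BFM@4: {T} ∩ {C,T} = {T} (intersection, +0)
DO@4: {C} ∪ {T} = {C,T} (union, +1)
CDO@4: {T} ∩ {C,T} = {T} (intersection, +0)
BCDFMO@4: {T} ∩ {T} = {T} (intersection, +0)
per-site changes: [3, 3, 2, 4, 2]; total = 14

G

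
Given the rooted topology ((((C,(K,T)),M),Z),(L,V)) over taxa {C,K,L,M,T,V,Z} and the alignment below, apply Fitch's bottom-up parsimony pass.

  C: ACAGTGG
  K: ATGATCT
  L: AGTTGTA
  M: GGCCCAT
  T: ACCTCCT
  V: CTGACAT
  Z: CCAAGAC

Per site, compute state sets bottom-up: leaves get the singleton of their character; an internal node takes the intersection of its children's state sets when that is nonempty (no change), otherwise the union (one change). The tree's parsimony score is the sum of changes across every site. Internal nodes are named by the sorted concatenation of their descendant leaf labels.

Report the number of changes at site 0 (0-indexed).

site 0, node KT: K={A} ∩ T={A} → {A} (+0)
site 0, node CKT: C={A} ∩ KT={A} → {A} (+0)
site 0, node CKMT: CKT={A} ∪ M={G} → {A,G} (+1)
site 0, node CKMTZ: CKMT={A,G} ∪ Z={C} → {A,C,G} (+1)
site 0, node LV: L={A} ∪ V={C} → {A,C} (+1)
site 0, node CKLMTVZ: CKMTZ={A,C,G} ∩ LV={A,C} → {A,C} (+0)
site 1, node KT: K={T} ∪ T={C} → {C,T} (+1)
site 1, node CKT: C={C} ∩ KT={C,T} → {C} (+0)
site 1, node CKMT: CKT={C} ∪ M={G} → {C,G} (+1)
site 1, node CKMTZ: CKMT={C,G} ∩ Z={C} → {C} (+0)
site 1, node LV: L={G} ∪ V={T} → {G,T} (+1)
site 1, node CKLMTVZ: CKMTZ={C} ∪ LV={G,T} → {C,G,T} (+1)
site 2, node KT: K={G} ∪ T={C} → {C,G} (+1)
site 2, node CKT: C={A} ∪ KT={C,G} → {A,C,G} (+1)
site 2, node CKMT: CKT={A,C,G} ∩ M={C} → {C} (+0)
site 2, node CKMTZ: CKMT={C} ∪ Z={A} → {A,C} (+1)
site 2, node LV: L={T} ∪ V={G} → {G,T} (+1)
site 2, node CKLMTVZ: CKMTZ={A,C} ∪ LV={G,T} → {A,C,G,T} (+1)
site 3, node KT: K={A} ∪ T={T} → {A,T} (+1)
site 3, node CKT: C={G} ∪ KT={A,T} → {A,G,T} (+1)
site 3, node CKMT: CKT={A,G,T} ∪ M={C} → {A,C,G,T} (+1)
site 3, node CKMTZ: CKMT={A,C,G,T} ∩ Z={A} → {A} (+0)
site 3, node LV: L={T} ∪ V={A} → {A,T} (+1)
site 3, node CKLMTVZ: CKMTZ={A} ∩ LV={A,T} → {A} (+0)
site 4, node KT: K={T} ∪ T={C} → {C,T} (+1)
site 4, node CKT: C={T} ∩ KT={C,T} → {T} (+0)
site 4, node CKMT: CKT={T} ∪ M={C} → {C,T} (+1)
site 4, node CKMTZ: CKMT={C,T} ∪ Z={G} → {C,G,T} (+1)
site 4, node LV: L={G} ∪ V={C} → {C,G} (+1)
site 4, node CKLMTVZ: CKMTZ={C,G,T} ∩ LV={C,G} → {C,G} (+0)
site 5, node KT: K={C} ∩ T={C} → {C} (+0)
site 5, node CKT: C={G} ∪ KT={C} → {C,G} (+1)
site 5, node CKMT: CKT={C,G} ∪ M={A} → {A,C,G} (+1)
site 5, node CKMTZ: CKMT={A,C,G} ∩ Z={A} → {A} (+0)
site 5, node LV: L={T} ∪ V={A} → {A,T} (+1)
site 5, node CKLMTVZ: CKMTZ={A} ∩ LV={A,T} → {A} (+0)
site 6, node KT: K={T} ∩ T={T} → {T} (+0)
site 6, node CKT: C={G} ∪ KT={T} → {G,T} (+1)
site 6, node CKMT: CKT={G,T} ∩ M={T} → {T} (+0)
site 6, node CKMTZ: CKMT={T} ∪ Z={C} → {C,T} (+1)
site 6, node LV: L={A} ∪ V={T} → {A,T} (+1)
site 6, node CKLMTVZ: CKMTZ={C,T} ∩ LV={A,T} → {T} (+0)
per-site changes: [3, 4, 5, 4, 4, 3, 3]; total = 26

3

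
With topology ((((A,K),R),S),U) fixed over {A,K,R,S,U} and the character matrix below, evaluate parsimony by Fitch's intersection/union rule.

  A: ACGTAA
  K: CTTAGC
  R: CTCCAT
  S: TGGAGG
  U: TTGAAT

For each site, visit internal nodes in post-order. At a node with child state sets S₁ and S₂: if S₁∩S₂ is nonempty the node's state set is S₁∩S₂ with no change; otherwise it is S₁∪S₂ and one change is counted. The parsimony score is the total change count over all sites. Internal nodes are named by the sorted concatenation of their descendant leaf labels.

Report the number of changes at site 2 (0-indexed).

2

site 0, node AK: A={A} ∪ K={C} → {A,C} (+1)
site 0, node AKR: AK={A,C} ∩ R={C} → {C} (+0)
site 0, node AKRS: AKR={C} ∪ S={T} → {C,T} (+1)
site 0, node AKRSU: AKRS={C,T} ∩ U={T} → {T} (+0)
site 1, node AK: A={C} ∪ K={T} → {C,T} (+1)
site 1, node AKR: AK={C,T} ∩ R={T} → {T} (+0)
site 1, node AKRS: AKR={T} ∪ S={G} → {G,T} (+1)
site 1, node AKRSU: AKRS={G,T} ∩ U={T} → {T} (+0)
site 2, node AK: A={G} ∪ K={T} → {G,T} (+1)
site 2, node AKR: AK={G,T} ∪ R={C} → {C,G,T} (+1)
site 2, node AKRS: AKR={C,G,T} ∩ S={G} → {G} (+0)
site 2, node AKRSU: AKRS={G} ∩ U={G} → {G} (+0)
site 3, node AK: A={T} ∪ K={A} → {A,T} (+1)
site 3, node AKR: AK={A,T} ∪ R={C} → {A,C,T} (+1)
site 3, node AKRS: AKR={A,C,T} ∩ S={A} → {A} (+0)
site 3, node AKRSU: AKRS={A} ∩ U={A} → {A} (+0)
site 4, node AK: A={A} ∪ K={G} → {A,G} (+1)
site 4, node AKR: AK={A,G} ∩ R={A} → {A} (+0)
site 4, node AKRS: AKR={A} ∪ S={G} → {A,G} (+1)
site 4, node AKRSU: AKRS={A,G} ∩ U={A} → {A} (+0)
site 5, node AK: A={A} ∪ K={C} → {A,C} (+1)
site 5, node AKR: AK={A,C} ∪ R={T} → {A,C,T} (+1)
site 5, node AKRS: AKR={A,C,T} ∪ S={G} → {A,C,G,T} (+1)
site 5, node AKRSU: AKRS={A,C,G,T} ∩ U={T} → {T} (+0)
per-site changes: [2, 2, 2, 2, 2, 3]; total = 13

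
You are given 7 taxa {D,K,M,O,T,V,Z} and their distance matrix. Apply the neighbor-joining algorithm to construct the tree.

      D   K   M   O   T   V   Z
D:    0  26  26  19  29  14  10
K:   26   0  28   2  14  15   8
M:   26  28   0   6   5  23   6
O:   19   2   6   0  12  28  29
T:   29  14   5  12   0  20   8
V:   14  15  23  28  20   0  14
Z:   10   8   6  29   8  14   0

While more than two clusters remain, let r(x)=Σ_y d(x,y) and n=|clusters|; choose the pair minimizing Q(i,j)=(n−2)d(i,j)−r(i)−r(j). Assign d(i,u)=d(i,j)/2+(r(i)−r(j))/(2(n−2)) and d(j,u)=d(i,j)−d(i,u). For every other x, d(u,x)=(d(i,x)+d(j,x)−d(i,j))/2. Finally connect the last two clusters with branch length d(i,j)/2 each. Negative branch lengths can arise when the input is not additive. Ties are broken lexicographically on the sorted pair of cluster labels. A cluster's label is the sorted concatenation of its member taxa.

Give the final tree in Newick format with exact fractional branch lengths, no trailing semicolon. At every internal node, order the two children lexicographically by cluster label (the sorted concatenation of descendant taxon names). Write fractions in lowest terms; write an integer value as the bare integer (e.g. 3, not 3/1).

(((((D:65/8,V:47/8):65/12,Z:-5/12):9/2,(K:7/10,O:13/10):35/4):11/4,M:13/4):7/8,T:7/8)

1. join K+O (d=2, Q=-179) ⇒ KO; edges |K|=7/10, |O|=13/10
  updated: d(D,KO)=43/2, d(KO,M)=16, d(KO,T)=12, d(KO,V)=41/2, d(KO,Z)=35/2
2. join D+V (d=14, Q=-136) ⇒ DV; edges |D|=65/8, |V|=47/8
  updated: d(DV,KO)=14, d(DV,M)=35/2, d(DV,T)=35/2, d(DV,Z)=5
3. join DV+Z (d=5, Q=-151/2) ⇒ DVZ; edges |DV|=65/12, |Z|=-5/12
  updated: d(DVZ,KO)=53/4, d(DVZ,M)=37/4, d(DVZ,T)=41/4
4. join DVZ+KO (d=53/4, Q=-95/2) ⇒ DKOVZ; edges |DVZ|=9/2, |KO|=35/4
  updated: d(DKOVZ,M)=6, d(DKOVZ,T)=9/2
5. join DKOVZ+M (d=6, Q=-31/2) ⇒ DKMOVZ; edges |DKOVZ|=11/4, |M|=13/4
  updated: d(DKMOVZ,T)=7/4
6. join DKMOVZ+T (d=7/4) ⇒ DKMOTVZ; edges |DKMOVZ|=7/8, |T|=7/8
final tree: (((((D:65/8,V:47/8):65/12,Z:-5/12):9/2,(K:7/10,O:13/10):35/4):11/4,M:13/4):7/8,T:7/8)
total length: 42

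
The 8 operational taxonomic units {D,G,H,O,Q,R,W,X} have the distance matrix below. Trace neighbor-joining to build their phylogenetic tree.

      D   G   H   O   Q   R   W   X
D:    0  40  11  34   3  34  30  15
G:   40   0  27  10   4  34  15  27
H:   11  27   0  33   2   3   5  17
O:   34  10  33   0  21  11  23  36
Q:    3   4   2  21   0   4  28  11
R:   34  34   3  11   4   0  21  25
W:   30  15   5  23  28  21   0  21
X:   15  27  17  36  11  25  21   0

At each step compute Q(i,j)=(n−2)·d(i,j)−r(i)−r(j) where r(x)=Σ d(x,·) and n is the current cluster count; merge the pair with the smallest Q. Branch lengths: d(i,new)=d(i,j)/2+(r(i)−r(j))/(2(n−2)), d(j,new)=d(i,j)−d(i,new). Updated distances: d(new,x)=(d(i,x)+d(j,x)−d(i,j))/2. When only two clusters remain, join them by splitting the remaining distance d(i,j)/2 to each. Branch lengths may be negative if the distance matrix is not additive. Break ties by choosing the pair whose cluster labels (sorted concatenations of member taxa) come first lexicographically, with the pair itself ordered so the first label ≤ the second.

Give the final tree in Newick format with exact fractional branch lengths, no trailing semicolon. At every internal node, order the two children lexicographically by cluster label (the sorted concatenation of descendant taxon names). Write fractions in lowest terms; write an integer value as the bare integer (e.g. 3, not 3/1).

iteration 1: select G,O (d=10, Q=-265); attach at lengths (49/12, 71/12); label the merged cluster GO
  updated: d(D,GO)=32, d(GO,H)=25, d(GO,Q)=15/2, d(GO,R)=35/2, d(GO,W)=14, d(GO,X)=53/2
iteration 2: select GO,W (d=14, Q=-343/2); attach at lengths (147/20, 133/20); label the merged cluster GOW
  updated: d(D,GOW)=24, d(GOW,H)=8, d(GOW,Q)=43/4, d(GOW,R)=49/4, d(GOW,X)=67/4
iteration 3: select D,X (d=15, Q=-447/4); attach at lengths (249/32, 231/32); label the merged cluster DX
  updated: d(DX,GOW)=103/8, d(DX,H)=13/2, d(DX,Q)=-1/2, d(DX,R)=22
iteration 4: select DX,Q (d=-1/2, Q=-469/8); attach at lengths (185/48, -209/48); label the merged cluster DQX
  updated: d(DQX,GOW)=193/16, d(DQX,H)=9/2, d(DQX,R)=53/4
iteration 5: select DQX,GOW (d=193/16, Q=-38); attach at lengths (173/32, 213/32); label the merged cluster DGOQWX
  updated: d(DGOQWX,H)=7/32, d(DGOQWX,R)=215/32
iteration 6: select DGOQWX,H (d=7/32, Q=-159/16); attach at lengths (63/32, -7/4); label the merged cluster DGHOQWX
  updated: d(DGHOQWX,R)=19/4
iteration 7: select DGHOQWX,R (d=19/4); attach at lengths (19/8, 19/8); label the merged cluster DGHOQRWX
final tree: (((((D:249/32,X:231/32):185/48,Q:-209/48):173/32,((G:49/12,O:71/12):147/20,W:133/20):213/32):63/32,H:-7/4):19/8,R:19/8)
total length: 1777/32

(((((D:249/32,X:231/32):185/48,Q:-209/48):173/32,((G:49/12,O:71/12):147/20,W:133/20):213/32):63/32,H:-7/4):19/8,R:19/8)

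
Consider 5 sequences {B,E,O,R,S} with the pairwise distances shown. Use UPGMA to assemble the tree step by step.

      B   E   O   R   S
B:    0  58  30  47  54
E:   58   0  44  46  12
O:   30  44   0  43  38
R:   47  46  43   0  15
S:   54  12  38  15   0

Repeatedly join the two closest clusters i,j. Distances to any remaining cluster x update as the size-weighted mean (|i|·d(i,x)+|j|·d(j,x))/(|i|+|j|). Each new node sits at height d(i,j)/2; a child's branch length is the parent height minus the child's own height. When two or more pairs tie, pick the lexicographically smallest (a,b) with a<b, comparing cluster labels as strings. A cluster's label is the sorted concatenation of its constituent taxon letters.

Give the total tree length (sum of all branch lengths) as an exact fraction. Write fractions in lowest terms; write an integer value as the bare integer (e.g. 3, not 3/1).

1003/12

1. join E+S (d=12) ⇒ ES; edges |E|=6, |S|=6
  updated: d(B,ES)=56, d(ES,O)=41, d(ES,R)=61/2
2. join B+O (d=30) ⇒ BO; edges |B|=15, |O|=15
  updated: d(BO,ES)=97/2, d(BO,R)=45
3. join ES+R (d=61/2) ⇒ ERS; edges |ES|=37/4, |R|=61/4
  updated: d(BO,ERS)=142/3
4. join BO+ERS (d=142/3) ⇒ BEORS; edges |BO|=26/3, |ERS|=101/12
final tree: ((B:15,O:15):26/3,((E:6,S:6):37/4,R:61/4):101/12)
total length: 1003/12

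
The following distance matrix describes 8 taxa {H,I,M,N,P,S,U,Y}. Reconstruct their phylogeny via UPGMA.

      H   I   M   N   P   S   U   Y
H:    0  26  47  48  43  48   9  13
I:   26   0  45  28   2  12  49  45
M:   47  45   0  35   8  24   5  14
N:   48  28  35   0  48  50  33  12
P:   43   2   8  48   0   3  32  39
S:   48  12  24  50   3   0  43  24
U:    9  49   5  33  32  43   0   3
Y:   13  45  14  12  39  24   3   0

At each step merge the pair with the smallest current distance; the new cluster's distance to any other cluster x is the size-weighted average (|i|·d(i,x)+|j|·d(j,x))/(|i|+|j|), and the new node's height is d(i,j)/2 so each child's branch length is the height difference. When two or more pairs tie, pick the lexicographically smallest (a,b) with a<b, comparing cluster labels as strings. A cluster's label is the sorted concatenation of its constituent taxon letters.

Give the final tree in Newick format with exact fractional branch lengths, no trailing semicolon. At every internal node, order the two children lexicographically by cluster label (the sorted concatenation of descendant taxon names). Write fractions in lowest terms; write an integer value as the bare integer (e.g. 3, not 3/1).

(((H:23/2,(M:19/4,(U:3/2,Y:3/2):13/4):27/4):9/2,N:16):12/5,((I:1,P:1):11/4,S:15/4):293/20)

iteration 1: select I,P (d=2); attach at lengths (1, 1); label the merged cluster IP
  updated: d(H,IP)=69/2, d(IP,M)=53/2, d(IP,N)=38, d(IP,S)=15/2, d(IP,U)=81/2, d(IP,Y)=42
iteration 2: select U,Y (d=3); attach at lengths (3/2, 3/2); label the merged cluster UY
  updated: d(H,UY)=11, d(IP,UY)=165/4, d(M,UY)=19/2, d(N,UY)=45/2, d(S,UY)=67/2
iteration 3: select IP,S (d=15/2); attach at lengths (11/4, 15/4); label the merged cluster IPS
  updated: d(H,IPS)=39, d(IPS,M)=77/3, d(IPS,N)=42, d(IPS,UY)=116/3
iteration 4: select M,UY (d=19/2); attach at lengths (19/4, 13/4); label the merged cluster MUY
  updated: d(H,MUY)=23, d(IPS,MUY)=103/3, d(MUY,N)=80/3
iteration 5: select H,MUY (d=23); attach at lengths (23/2, 27/4); label the merged cluster HMUY
  updated: d(HMUY,IPS)=71/2, d(HMUY,N)=32
iteration 6: select HMUY,N (d=32); attach at lengths (9/2, 16); label the merged cluster HMNUY
  updated: d(HMNUY,IPS)=184/5
iteration 7: select HMNUY,IPS (d=184/5); attach at lengths (12/5, 293/20); label the merged cluster HIMNPSUY
final tree: (((H:23/2,(M:19/4,(U:3/2,Y:3/2):13/4):27/4):9/2,N:16):12/5,((I:1,P:1):11/4,S:15/4):293/20)
total length: 753/10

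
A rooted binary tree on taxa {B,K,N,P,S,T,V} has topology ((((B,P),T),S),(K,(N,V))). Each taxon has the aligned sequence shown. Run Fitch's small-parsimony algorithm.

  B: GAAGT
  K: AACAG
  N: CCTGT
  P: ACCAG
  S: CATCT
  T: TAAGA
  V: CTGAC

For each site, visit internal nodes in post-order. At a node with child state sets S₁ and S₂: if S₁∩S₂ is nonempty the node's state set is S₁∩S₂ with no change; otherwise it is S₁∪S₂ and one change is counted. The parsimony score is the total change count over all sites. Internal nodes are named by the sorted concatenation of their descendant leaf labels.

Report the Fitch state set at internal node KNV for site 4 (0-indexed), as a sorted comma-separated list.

[col 0] BP: children B:{G}, P:{A} ∪→ {A,G}; cost 1
[col 0] BPT: children BP:{A,G}, T:{T} ∪→ {A,G,T}; cost 1
[col 0] BPST: children BPT:{A,G,T}, S:{C} ∪→ {A,C,G,T}; cost 1
[col 0] NV: children N:{C}, V:{C} ∩→ {C}; cost 0
[col 0] KNV: children K:{A}, NV:{C} ∪→ {A,C}; cost 1
[col 0] BKNPSTV: children BPST:{A,C,G,T}, KNV:{A,C} ∩→ {A,C}; cost 0
[col 1] BP: children B:{A}, P:{C} ∪→ {A,C}; cost 1
[col 1] BPT: children BP:{A,C}, T:{A} ∩→ {A}; cost 0
[col 1] BPST: children BPT:{A}, S:{A} ∩→ {A}; cost 0
[col 1] NV: children N:{C}, V:{T} ∪→ {C,T}; cost 1
[col 1] KNV: children K:{A}, NV:{C,T} ∪→ {A,C,T}; cost 1
[col 1] BKNPSTV: children BPST:{A}, KNV:{A,C,T} ∩→ {A}; cost 0
[col 2] BP: children B:{A}, P:{C} ∪→ {A,C}; cost 1
[col 2] BPT: children BP:{A,C}, T:{A} ∩→ {A}; cost 0
[col 2] BPST: children BPT:{A}, S:{T} ∪→ {A,T}; cost 1
[col 2] NV: children N:{T}, V:{G} ∪→ {G,T}; cost 1
[col 2] KNV: children K:{C}, NV:{G,T} ∪→ {C,G,T}; cost 1
[col 2] BKNPSTV: children BPST:{A,T}, KNV:{C,G,T} ∩→ {T}; cost 0
[col 3] BP: children B:{G}, P:{A} ∪→ {A,G}; cost 1
[col 3] BPT: children BP:{A,G}, T:{G} ∩→ {G}; cost 0
[col 3] BPST: children BPT:{G}, S:{C} ∪→ {C,G}; cost 1
[col 3] NV: children N:{G}, V:{A} ∪→ {A,G}; cost 1
[col 3] KNV: children K:{A}, NV:{A,G} ∩→ {A}; cost 0
[col 3] BKNPSTV: children BPST:{C,G}, KNV:{A} ∪→ {A,C,G}; cost 1
[col 4] BP: children B:{T}, P:{G} ∪→ {G,T}; cost 1
[col 4] BPT: children BP:{G,T}, T:{A} ∪→ {A,G,T}; cost 1
[col 4] BPST: children BPT:{A,G,T}, S:{T} ∩→ {T}; cost 0
[col 4] NV: children N:{T}, V:{C} ∪→ {C,T}; cost 1
[col 4] KNV: children K:{G}, NV:{C,T} ∪→ {C,G,T}; cost 1
[col 4] BKNPSTV: children BPST:{T}, KNV:{C,G,T} ∩→ {T}; cost 0
per-site changes: [4, 3, 4, 4, 4]; total = 19

C,G,T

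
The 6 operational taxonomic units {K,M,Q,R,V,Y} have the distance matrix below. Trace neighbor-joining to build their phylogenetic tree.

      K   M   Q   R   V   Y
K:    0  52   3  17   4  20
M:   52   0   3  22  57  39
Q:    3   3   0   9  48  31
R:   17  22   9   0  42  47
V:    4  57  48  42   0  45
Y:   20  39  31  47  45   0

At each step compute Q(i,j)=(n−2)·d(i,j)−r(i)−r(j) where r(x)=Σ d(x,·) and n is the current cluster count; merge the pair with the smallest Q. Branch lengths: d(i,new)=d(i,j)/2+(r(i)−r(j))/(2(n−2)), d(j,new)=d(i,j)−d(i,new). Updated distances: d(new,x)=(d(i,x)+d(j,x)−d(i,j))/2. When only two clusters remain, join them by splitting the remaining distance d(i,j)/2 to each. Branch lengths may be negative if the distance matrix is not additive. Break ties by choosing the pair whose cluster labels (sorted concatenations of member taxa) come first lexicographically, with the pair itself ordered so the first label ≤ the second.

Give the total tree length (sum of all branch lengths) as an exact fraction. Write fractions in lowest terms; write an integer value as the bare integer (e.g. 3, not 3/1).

523/8

iteration 1: select K,V (d=4, Q=-276); attach at lengths (-21/2, 29/2); label the merged cluster KV
  updated: d(KV,M)=105/2, d(KV,Q)=47/2, d(KV,R)=55/2, d(KV,Y)=61/2
iteration 2: select KV,Y (d=61/2, Q=-190); attach at lengths (13, 35/2); label the merged cluster KVY
  updated: d(KVY,M)=61/2, d(KVY,Q)=12, d(KVY,R)=22
iteration 3: select KVY,R (d=22, Q=-147/2); attach at lengths (111/8, 65/8); label the merged cluster KRVY
  updated: d(KRVY,M)=61/4, d(KRVY,Q)=-1/2
iteration 4: select KRVY,M (d=61/4, Q=-71/4); attach at lengths (47/8, 75/8); label the merged cluster KMRVY
  updated: d(KMRVY,Q)=-51/8
iteration 5: select KMRVY,Q (d=-51/8); attach at lengths (-51/16, -51/16); label the merged cluster KMQRVY
final tree: (((((K:-21/2,V:29/2):13,Y:35/2):111/8,R:65/8):47/8,M:75/8):-51/16,Q:-51/16)
total length: 523/8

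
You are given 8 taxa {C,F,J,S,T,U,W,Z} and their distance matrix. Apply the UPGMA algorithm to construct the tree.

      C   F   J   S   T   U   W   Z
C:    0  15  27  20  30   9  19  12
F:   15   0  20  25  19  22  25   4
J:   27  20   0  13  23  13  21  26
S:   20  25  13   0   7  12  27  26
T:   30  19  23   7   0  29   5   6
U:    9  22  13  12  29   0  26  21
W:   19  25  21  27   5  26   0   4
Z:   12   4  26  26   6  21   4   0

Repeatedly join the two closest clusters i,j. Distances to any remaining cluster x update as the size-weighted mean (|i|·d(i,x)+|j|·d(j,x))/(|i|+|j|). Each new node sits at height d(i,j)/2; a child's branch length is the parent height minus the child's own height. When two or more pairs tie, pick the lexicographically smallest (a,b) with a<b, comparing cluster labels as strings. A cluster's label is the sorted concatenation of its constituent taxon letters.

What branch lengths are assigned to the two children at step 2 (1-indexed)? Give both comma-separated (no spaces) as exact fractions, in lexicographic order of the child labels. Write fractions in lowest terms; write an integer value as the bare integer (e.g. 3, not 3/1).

iteration 1: select F,Z (d=4); attach at lengths (2, 2); label the merged cluster FZ
  updated: d(C,FZ)=27/2, d(FZ,J)=23, d(FZ,S)=51/2, d(FZ,T)=25/2, d(FZ,U)=43/2, d(FZ,W)=29/2
iteration 2: select T,W (d=5); attach at lengths (5/2, 5/2); label the merged cluster TW
  updated: d(C,TW)=49/2, d(FZ,TW)=27/2, d(J,TW)=22, d(S,TW)=17, d(TW,U)=55/2
iteration 3: select C,U (d=9); attach at lengths (9/2, 9/2); label the merged cluster CU
  updated: d(CU,FZ)=35/2, d(CU,J)=20, d(CU,S)=16, d(CU,TW)=26
iteration 4: select J,S (d=13); attach at lengths (13/2, 13/2); label the merged cluster JS
  updated: d(CU,JS)=18, d(FZ,JS)=97/4, d(JS,TW)=39/2
iteration 5: select FZ,TW (d=27/2); attach at lengths (19/4, 17/4); label the merged cluster FTWZ
  updated: d(CU,FTWZ)=87/4, d(FTWZ,JS)=175/8
iteration 6: select CU,JS (d=18); attach at lengths (9/2, 5/2); label the merged cluster CJSU
  updated: d(CJSU,FTWZ)=349/16
iteration 7: select CJSU,FTWZ (d=349/16); attach at lengths (61/32, 133/32); label the merged cluster CFJSTUWZ
final tree: (((C:9/2,U:9/2):9/2,(J:13/2,S:13/2):5/2):61/32,((F:2,Z:2):19/4,(T:5/2,W:5/2):17/4):133/32)
total length: 849/16

5/2,5/2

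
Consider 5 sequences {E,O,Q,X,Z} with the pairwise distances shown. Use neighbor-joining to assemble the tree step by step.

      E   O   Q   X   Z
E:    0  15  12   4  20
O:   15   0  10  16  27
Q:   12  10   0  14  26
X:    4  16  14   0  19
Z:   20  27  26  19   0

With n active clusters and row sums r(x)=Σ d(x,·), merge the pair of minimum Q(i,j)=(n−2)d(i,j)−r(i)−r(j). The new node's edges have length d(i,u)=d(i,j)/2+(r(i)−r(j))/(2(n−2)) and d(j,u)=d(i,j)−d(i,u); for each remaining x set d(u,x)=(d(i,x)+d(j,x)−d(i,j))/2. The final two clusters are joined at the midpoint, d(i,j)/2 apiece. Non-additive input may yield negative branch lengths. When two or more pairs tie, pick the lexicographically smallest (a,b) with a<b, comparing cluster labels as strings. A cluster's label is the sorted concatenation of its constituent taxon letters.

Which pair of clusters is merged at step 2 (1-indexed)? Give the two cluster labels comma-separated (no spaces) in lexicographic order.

E,X

iteration 1: select O,Q (d=10, Q=-100); attach at lengths (6, 4); label the merged cluster OQ
  updated: d(E,OQ)=17/2, d(OQ,X)=10, d(OQ,Z)=43/2
iteration 2: select E,X (d=4, Q=-115/2); attach at lengths (15/8, 17/8); label the merged cluster EX
  updated: d(EX,OQ)=29/4, d(EX,Z)=35/2
iteration 3: select EX,OQ (d=29/4, Q=-185/4); attach at lengths (13/8, 45/8); label the merged cluster EOQX
  updated: d(EOQX,Z)=127/8
iteration 4: select EOQX,Z (d=127/8); attach at lengths (127/16, 127/16); label the merged cluster EOQXZ
final tree: (((E:15/8,X:17/8):13/8,(O:6,Q:4):45/8):127/16,Z:127/16)
total length: 297/8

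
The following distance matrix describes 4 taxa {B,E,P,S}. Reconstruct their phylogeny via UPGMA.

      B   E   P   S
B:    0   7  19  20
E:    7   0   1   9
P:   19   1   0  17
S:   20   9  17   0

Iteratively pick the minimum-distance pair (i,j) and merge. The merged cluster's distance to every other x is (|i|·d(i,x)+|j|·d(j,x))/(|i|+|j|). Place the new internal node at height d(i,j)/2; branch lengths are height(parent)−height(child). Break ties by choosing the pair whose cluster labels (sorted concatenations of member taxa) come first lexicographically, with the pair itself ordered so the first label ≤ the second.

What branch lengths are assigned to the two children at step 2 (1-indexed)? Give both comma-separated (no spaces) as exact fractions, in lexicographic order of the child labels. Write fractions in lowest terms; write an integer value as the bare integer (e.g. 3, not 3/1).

13/2,6

1. join E+P (d=1) ⇒ EP; edges |E|=1/2, |P|=1/2
  updated: d(B,EP)=13, d(EP,S)=13
2. join B+EP (d=13) ⇒ BEP; edges |B|=13/2, |EP|=6
  updated: d(BEP,S)=46/3
3. join BEP+S (d=46/3) ⇒ BEPS; edges |BEP|=7/6, |S|=23/3
final tree: ((B:13/2,(E:1/2,P:1/2):6):7/6,S:23/3)
total length: 67/3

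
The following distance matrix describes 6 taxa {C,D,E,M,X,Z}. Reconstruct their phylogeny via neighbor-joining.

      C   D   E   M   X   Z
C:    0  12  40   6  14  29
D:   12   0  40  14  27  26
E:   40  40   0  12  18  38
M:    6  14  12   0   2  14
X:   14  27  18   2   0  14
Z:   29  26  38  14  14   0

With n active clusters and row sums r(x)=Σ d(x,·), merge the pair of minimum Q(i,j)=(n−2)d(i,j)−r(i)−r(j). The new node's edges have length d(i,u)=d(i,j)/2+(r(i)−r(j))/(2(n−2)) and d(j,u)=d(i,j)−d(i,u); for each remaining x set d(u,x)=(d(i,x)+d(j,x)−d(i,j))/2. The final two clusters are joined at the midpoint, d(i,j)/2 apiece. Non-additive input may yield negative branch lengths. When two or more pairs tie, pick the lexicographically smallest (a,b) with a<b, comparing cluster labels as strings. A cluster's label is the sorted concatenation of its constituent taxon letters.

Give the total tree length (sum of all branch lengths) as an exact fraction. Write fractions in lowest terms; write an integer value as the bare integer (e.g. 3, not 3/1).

1. join C+D (d=12, Q=-172) ⇒ CD; edges |C|=15/4, |D|=33/4
  updated: d(CD,E)=34, d(CD,M)=4, d(CD,X)=29/2, d(CD,Z)=43/2
2. join E+M (d=12, Q=-98) ⇒ EM; edges |E|=53/3, |M|=-17/3
  updated: d(CD,EM)=13, d(EM,X)=4, d(EM,Z)=20
3. join CD+Z (d=43/2, Q=-123/2) ⇒ CDZ; edges |CD|=73/8, |Z|=99/8
  updated: d(CDZ,EM)=23/4, d(CDZ,X)=7/2
4. join CDZ+EM (d=23/4, Q=-53/4) ⇒ CDEMZ; edges |CDZ|=21/8, |EM|=25/8
  updated: d(CDEMZ,X)=7/8
5. join CDEMZ+X (d=7/8) ⇒ CDEMXZ; edges |CDEMZ|=7/16, |X|=7/16
final tree: ((((C:15/4,D:33/4):73/8,Z:99/8):21/8,(E:53/3,M:-17/3):25/8):7/16,X:7/16)
total length: 417/8

417/8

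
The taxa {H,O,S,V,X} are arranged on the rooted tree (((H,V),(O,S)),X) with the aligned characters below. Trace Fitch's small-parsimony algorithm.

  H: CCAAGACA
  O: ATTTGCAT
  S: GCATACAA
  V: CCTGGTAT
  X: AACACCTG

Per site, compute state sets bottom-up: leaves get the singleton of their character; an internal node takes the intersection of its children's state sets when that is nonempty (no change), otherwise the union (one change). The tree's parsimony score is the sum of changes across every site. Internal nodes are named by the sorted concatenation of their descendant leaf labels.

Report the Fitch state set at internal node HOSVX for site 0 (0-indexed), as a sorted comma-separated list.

A

HV@0: {C} ∩ {C} = {C} (intersection, +0)
OS@0: {A} ∪ {G} = {A,G} (union, +1)
HOSV@0: {C} ∪ {A,G} = {A,C,G} (union, +1)
HOSVX@0: {A,C,G} ∩ {A} = {A} (intersection, +0)
HV@1: {C} ∩ {C} = {C} (intersection, +0)
OS@1: {T} ∪ {C} = {C,T} (union, +1)
HOSV@1: {C} ∩ {C,T} = {C} (intersection, +0)
HOSVX@1: {C} ∪ {A} = {A,C} (union, +1)
HV@2: {A} ∪ {T} = {A,T} (union, +1)
OS@2: {T} ∪ {A} = {A,T} (union, +1)
HOSV@2: {A,T} ∩ {A,T} = {A,T} (intersection, +0)
HOSVX@2: {A,T} ∪ {C} = {A,C,T} (union, +1)
HV@3: {A} ∪ {G} = {A,G} (union, +1)
OS@3: {T} ∩ {T} = {T} (intersection, +0)
HOSV@3: {A,G} ∪ {T} = {A,G,T} (union, +1)
HOSVX@3: {A,G,T} ∩ {A} = {A} (intersection, +0)
HV@4: {G} ∩ {G} = {G} (intersection, +0)
OS@4: {G} ∪ {A} = {A,G} (union, +1)
HOSV@4: {G} ∩ {A,G} = {G} (intersection, +0)
HOSVX@4: {G} ∪ {C} = {C,G} (union, +1)
HV@5: {A} ∪ {T} = {A,T} (union, +1)
OS@5: {C} ∩ {C} = {C} (intersection, +0)
HOSV@5: {A,T} ∪ {C} = {A,C,T} (union, +1)
HOSVX@5: {A,C,T} ∩ {C} = {C} (intersection, +0)
HV@6: {C} ∪ {A} = {A,C} (union, +1)
OS@6: {A} ∩ {A} = {A} (intersection, +0)
HOSV@6: {A,C} ∩ {A} = {A} (intersection, +0)
HOSVX@6: {A} ∪ {T} = {A,T} (union, +1)
HV@7: {A} ∪ {T} = {A,T} (union, +1)
OS@7: {T} ∪ {A} = {A,T} (union, +1)
HOSV@7: {A,T} ∩ {A,T} = {A,T} (intersection, +0)
HOSVX@7: {A,T} ∪ {G} = {A,G,T} (union, +1)
per-site changes: [2, 2, 3, 2, 2, 2, 2, 3]; total = 18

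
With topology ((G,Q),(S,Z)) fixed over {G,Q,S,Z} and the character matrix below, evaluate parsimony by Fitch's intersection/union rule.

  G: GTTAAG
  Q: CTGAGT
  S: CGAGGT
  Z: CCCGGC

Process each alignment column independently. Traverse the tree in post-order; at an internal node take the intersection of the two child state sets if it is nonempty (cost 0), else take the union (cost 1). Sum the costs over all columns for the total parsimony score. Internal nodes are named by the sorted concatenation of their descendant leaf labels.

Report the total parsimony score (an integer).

[col 0] GQ: children G:{G}, Q:{C} ∪→ {C,G}; cost 1
[col 0] SZ: children S:{C}, Z:{C} ∩→ {C}; cost 0
[col 0] GQSZ: children GQ:{C,G}, SZ:{C} ∩→ {C}; cost 0
[col 1] GQ: children G:{T}, Q:{T} ∩→ {T}; cost 0
[col 1] SZ: children S:{G}, Z:{C} ∪→ {C,G}; cost 1
[col 1] GQSZ: children GQ:{T}, SZ:{C,G} ∪→ {C,G,T}; cost 1
[col 2] GQ: children G:{T}, Q:{G} ∪→ {G,T}; cost 1
[col 2] SZ: children S:{A}, Z:{C} ∪→ {A,C}; cost 1
[col 2] GQSZ: children GQ:{G,T}, SZ:{A,C} ∪→ {A,C,G,T}; cost 1
[col 3] GQ: children G:{A}, Q:{A} ∩→ {A}; cost 0
[col 3] SZ: children S:{G}, Z:{G} ∩→ {G}; cost 0
[col 3] GQSZ: children GQ:{A}, SZ:{G} ∪→ {A,G}; cost 1
[col 4] GQ: children G:{A}, Q:{G} ∪→ {A,G}; cost 1
[col 4] SZ: children S:{G}, Z:{G} ∩→ {G}; cost 0
[col 4] GQSZ: children GQ:{A,G}, SZ:{G} ∩→ {G}; cost 0
[col 5] GQ: children G:{G}, Q:{T} ∪→ {G,T}; cost 1
[col 5] SZ: children S:{T}, Z:{C} ∪→ {C,T}; cost 1
[col 5] GQSZ: children GQ:{G,T}, SZ:{C,T} ∩→ {T}; cost 0
per-site changes: [1, 2, 3, 1, 1, 2]; total = 10

10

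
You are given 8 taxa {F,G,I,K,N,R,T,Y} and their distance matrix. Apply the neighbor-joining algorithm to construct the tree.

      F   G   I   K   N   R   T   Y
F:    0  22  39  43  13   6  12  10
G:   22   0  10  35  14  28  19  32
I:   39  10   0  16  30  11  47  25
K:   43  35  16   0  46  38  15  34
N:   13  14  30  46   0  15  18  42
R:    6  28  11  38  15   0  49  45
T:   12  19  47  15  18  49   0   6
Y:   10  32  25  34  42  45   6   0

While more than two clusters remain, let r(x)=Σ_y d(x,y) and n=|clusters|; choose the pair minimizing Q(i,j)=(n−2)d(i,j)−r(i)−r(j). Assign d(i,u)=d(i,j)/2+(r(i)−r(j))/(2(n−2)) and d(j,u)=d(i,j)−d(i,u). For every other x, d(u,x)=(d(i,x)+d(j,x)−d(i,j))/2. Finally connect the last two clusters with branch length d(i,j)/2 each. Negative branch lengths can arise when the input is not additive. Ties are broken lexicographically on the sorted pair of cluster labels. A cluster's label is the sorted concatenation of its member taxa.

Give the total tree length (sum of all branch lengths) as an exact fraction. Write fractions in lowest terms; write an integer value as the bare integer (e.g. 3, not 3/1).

2405/32

iteration 1: select T,Y (d=6, Q=-324); attach at lengths (2/3, 16/3); label the merged cluster TY
  updated: d(F,TY)=8, d(G,TY)=45/2, d(I,TY)=33, d(K,TY)=43/2, d(N,TY)=27, d(R,TY)=44
iteration 2: select I,K (d=16, Q=-517/2); attach at lengths (39/20, 281/20); label the merged cluster IK
  updated: d(F,IK)=33, d(G,IK)=29/2, d(IK,N)=30, d(IK,R)=33/2, d(IK,TY)=77/4
iteration 3: select F,TY (d=8, Q=-683/4); attach at lengths (-27/32, 283/32); label the merged cluster FTY
  updated: d(FTY,G)=73/4, d(FTY,IK)=177/8, d(FTY,N)=16, d(FTY,R)=21
iteration 4: select G,IK (d=29/2, Q=-915/8); attach at lengths (281/48, 415/48); label the merged cluster GIK
  updated: d(FTY,GIK)=207/16, d(GIK,N)=59/4, d(GIK,R)=15
iteration 5: select FTY,GIK (d=207/16, Q=-267/4); attach at lengths (265/32, 149/32); label the merged cluster FGIKTY
  updated: d(FGIKTY,N)=285/32, d(FGIKTY,R)=369/32
iteration 6: select FGIKTY,N (d=285/32, Q=-567/16); attach at lengths (87/32, 99/16); label the merged cluster FGIKNTY
  updated: d(FGIKNTY,R)=141/16
iteration 7: select FGIKNTY,R (d=141/16); attach at lengths (141/32, 141/32); label the merged cluster FGIKNRTY
final tree: ((((F:-27/32,(T:2/3,Y:16/3):283/32):265/32,(G:281/48,(I:39/20,K:281/20):415/48):149/32):87/32,N:99/16):141/32,R:141/32)
total length: 2405/32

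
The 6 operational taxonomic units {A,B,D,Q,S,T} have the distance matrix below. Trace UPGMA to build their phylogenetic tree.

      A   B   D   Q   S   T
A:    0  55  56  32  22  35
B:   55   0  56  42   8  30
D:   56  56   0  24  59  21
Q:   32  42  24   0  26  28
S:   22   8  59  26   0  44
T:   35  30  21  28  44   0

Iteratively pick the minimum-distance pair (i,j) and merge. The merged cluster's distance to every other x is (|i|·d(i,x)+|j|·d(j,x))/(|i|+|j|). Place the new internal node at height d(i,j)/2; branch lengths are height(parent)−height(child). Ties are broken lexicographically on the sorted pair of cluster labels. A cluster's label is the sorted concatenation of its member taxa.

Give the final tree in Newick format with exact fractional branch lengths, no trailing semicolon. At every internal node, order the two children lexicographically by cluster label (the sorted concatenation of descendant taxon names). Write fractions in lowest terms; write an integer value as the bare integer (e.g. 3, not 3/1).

((A:77/4,(B:4,S:4):61/4):67/36,((D:21/2,T:21/2):5/2,Q:13):73/9)

iteration 1: select B,S (d=8); attach at lengths (4, 4); label the merged cluster BS
  updated: d(A,BS)=77/2, d(BS,D)=115/2, d(BS,Q)=34, d(BS,T)=37
iteration 2: select D,T (d=21); attach at lengths (21/2, 21/2); label the merged cluster DT
  updated: d(A,DT)=91/2, d(BS,DT)=189/4, d(DT,Q)=26
iteration 3: select DT,Q (d=26); attach at lengths (5/2, 13); label the merged cluster DQT
  updated: d(A,DQT)=41, d(BS,DQT)=257/6
iteration 4: select A,BS (d=77/2); attach at lengths (77/4, 61/4); label the merged cluster ABS
  updated: d(ABS,DQT)=380/9
iteration 5: select ABS,DQT (d=380/9); attach at lengths (67/36, 73/9); label the merged cluster ABDQST
final tree: ((A:77/4,(B:4,S:4):61/4):67/36,((D:21/2,T:21/2):5/2,Q:13):73/9)
total length: 3203/36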